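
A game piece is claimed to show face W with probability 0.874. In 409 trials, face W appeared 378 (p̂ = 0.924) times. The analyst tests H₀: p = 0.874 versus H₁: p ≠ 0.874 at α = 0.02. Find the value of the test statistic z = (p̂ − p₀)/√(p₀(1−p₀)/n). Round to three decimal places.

p̂ = 378/409 ≈ 0.92421.
Under H₀, SE = √(0.874·0.126/409) = √(0.000269252) = 0.01641.
z = (0.92421 − 0.874)/0.01641 = 0.05021/0.01641 = 3.060.
Two-sided p-value ≈ 2·Φ(−3.060) = 0.0022, so at α = 0.02 we reject H₀.

z = 3.060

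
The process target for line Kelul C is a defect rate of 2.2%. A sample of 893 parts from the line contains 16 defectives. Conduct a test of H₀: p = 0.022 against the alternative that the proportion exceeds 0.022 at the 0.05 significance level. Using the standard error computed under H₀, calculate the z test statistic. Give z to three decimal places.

z = -0.832

p̂ = 16/893 = 0.017917.
SE = √(p₀(1−p₀)/n) = √(0.021516/893) = 0.004909.
z = (0.017917 − 0.022)/0.004909 = -0.004083/0.004909 = -0.832.
p-value = P(Z > -0.832) ≈ 0.7972. With α = 0.05, fail to reject H₀.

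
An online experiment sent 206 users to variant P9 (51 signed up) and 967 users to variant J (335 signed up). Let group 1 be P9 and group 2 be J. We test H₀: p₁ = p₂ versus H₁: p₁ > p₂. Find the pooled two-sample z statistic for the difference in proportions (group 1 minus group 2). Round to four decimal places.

z = -2.7418

p̂₁ = 51/206 ≈ 0.2475728, p̂₂ = 335/967 ≈ 0.3464323.
Pooled p̂ = (51+335)/(206+967) = 386/1173 = 0.3290708.
SE = √(0.220783 × 0.0058885) = 0.0360566.
z = (0.2475728 − 0.3464323)/0.0360566 = -0.0988595/0.0360566 = -2.7418.
p-value = P(Z > -2.742) ≈ 0.9969.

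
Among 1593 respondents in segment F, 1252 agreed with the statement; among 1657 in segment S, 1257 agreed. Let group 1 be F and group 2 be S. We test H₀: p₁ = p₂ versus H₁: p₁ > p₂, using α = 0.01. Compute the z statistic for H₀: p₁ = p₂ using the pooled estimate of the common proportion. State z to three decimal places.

z = 1.857

p̂₁ = 1252/1593 ≈ 0.78594, p̂₂ = 1257/1657 ≈ 0.75860.
Pooled p̂ = (1252+1257)/(1593+1657) = 2509/3250 = 0.77200.
SE = √(0.176016 × 0.00123125) = 0.01472.
z = (0.78594 − 0.75860)/0.01472 = 0.02734/0.01472 = 1.857.
p-value = P(Z > 1.857) ≈ 0.0317, so at α = 0.01 we fail to reject H₀.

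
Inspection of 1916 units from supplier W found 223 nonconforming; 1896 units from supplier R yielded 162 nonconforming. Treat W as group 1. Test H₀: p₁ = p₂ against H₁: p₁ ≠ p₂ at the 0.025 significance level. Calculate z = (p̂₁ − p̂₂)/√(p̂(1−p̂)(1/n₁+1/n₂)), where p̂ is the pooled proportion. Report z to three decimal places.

z = 3.170

p̂₁ = 223/1916 = 0.116388, p̂₂ = 162/1896 = 0.085443.
Pooled p̂ = (223+162)/(1916+1896) = 385/3812 = 0.100997.
SE = √(p̂(1−p̂)(1/n₁+1/n₂)) = √(0.100997·0.899003·0.00104935) = √(9.5277e-05) = 0.009761.
z = (0.116388 − 0.085443)/0.009761 = 0.030945/0.009761 = 3.170.
Two-sided p-value ≈ 2·Φ(−3.170) = 0.0015; since p < α = 0.025, reject H₀.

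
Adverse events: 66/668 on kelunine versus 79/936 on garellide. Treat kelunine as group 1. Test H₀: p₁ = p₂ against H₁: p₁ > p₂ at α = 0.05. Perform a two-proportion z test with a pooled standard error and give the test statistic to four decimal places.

z = 0.9915

p̂₁ = 66/668 = 0.098802, p̂₂ = 79/936 = 0.084402.
Pooled p̂ = (66+79)/(668+936) = 145/1604 = 0.090399.
SE = √(p̂(1−p̂)(1/n₁+1/n₂)) = √(0.090399·0.909601·0.00256538) = √(0.000210944) = 0.014524.
z = (0.098802 − 0.084402)/0.014524 = 0.014400/0.014524 = 0.9915.
p-value = P(Z > 0.992) ≈ 0.1607. With α = 0.05, fail to reject H₀.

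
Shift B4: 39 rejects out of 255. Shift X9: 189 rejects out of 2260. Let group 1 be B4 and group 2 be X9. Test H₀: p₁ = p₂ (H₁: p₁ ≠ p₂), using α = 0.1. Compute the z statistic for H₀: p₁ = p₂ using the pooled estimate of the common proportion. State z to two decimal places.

p̂₁ = 39/255 ≈ 0.1529, p̂₂ = 189/2260 ≈ 0.0836.
Pooled p̂ = (39+189)/(255+2260) = 228/2515 = 0.0907.
SE = √(p̂(1−p̂)(1/n₁+1/n₂)) = √(0.0907·0.9093·0.00436405) = √(0.000359761) = 0.0190.
z = (0.1529 − 0.0836)/0.0190 = 0.0693/0.0190 = 3.65.
p-value = 2·P(Z > 3.654) ≈ 0.0003; since p < α = 0.1, reject H₀.

z = 3.65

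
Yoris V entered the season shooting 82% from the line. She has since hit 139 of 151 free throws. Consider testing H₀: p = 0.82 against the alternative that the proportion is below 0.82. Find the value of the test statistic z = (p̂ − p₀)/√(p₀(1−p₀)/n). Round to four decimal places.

z = 3.2154

p̂ = 139/151 ≈ 0.920530.
Standard error under H₀: √(0.82×0.18/151) = 0.031265.
z = (0.920530 − 0.82)/0.031265 = 0.100530/0.031265 = 3.2154.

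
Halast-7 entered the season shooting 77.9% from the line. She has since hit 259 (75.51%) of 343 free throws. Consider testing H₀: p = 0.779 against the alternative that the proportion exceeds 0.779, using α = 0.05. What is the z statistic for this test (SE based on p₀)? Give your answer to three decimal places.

p̂ = 259/343 = 0.75510.
Standard error under H₀: √(0.779×0.221/343) = 0.02240.
z = (0.75510 − 0.779)/0.02240 = -0.02390/0.02240 = -1.067.
p-value = P(Z > -1.067) ≈ 0.8569, so at α = 0.05 we fail to reject H₀.

z = -1.067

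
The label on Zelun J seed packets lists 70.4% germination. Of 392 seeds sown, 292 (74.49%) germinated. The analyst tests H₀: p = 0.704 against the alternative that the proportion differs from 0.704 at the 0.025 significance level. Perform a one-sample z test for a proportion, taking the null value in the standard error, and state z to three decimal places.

z = 1.774

p̂ = 292/392 = 0.74490.
SE = √(p₀(1−p₀)/n) = √(0.20838/392) = 0.02306.
z = (0.74490 − 0.704)/0.02306 = 0.04090/0.02306 = 1.774.
p-value = 2·P(Z > 1.774) ≈ 0.0761, so at α = 0.025 we fail to reject H₀.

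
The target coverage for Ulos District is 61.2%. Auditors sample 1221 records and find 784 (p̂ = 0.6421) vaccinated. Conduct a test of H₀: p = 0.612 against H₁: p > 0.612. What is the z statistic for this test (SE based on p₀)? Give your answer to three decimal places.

p̂ = 784/1221 = 0.64210.
Under H₀, SE = √(0.612·0.388/1221) = √(0.000194477) = 0.01395.
z = (0.64210 − 0.612)/0.01395 = 0.03010/0.01395 = 2.158.
p-value = P(Z > 2.158) ≈ 0.0155.

z = 2.158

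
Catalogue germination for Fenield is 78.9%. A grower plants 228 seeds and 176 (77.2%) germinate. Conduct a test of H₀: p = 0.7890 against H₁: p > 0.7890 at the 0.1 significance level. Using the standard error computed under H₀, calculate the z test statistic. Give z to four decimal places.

p̂ = 176/228 = 0.771930.
Under H₀, SE = √(0.789·0.211/228) = √(0.000730171) = 0.027022.
z = (0.771930 − 0.789)/0.027022 = -0.017070/0.027022 = -0.6317.
p-value = P(Z > -0.632) ≈ 0.7362; since p > α = 0.1, fail to reject H₀.

z = -0.6317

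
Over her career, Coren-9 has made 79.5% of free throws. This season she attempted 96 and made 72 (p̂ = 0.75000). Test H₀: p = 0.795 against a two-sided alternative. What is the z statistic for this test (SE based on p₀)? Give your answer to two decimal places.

p̂ = 72/96 = 0.7500.
Under H₀, SE = √(0.795·0.205/96) = √(0.00169766) = 0.0412.
z = (0.7500 − 0.795)/0.0412 = -0.0450/0.0412 = -1.09.

z = -1.09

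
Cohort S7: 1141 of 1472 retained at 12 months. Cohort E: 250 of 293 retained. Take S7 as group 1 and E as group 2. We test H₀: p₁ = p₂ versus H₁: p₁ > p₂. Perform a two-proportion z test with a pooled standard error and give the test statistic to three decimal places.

p̂₁ = 1141/1472 ≈ 0.77514, p̂₂ = 250/293 ≈ 0.85324.
Pooled p̂ = (1141+250)/(1472+293) = 1391/1765 = 0.78810.
SE = √(p̂(1−p̂)(1/n₁+1/n₂)) = √(0.78810·0.21190·0.00409232) = √(0.000683406) = 0.02614.
z = (0.77514 − 0.85324)/0.02614 = -0.07810/0.02614 = -2.988.

z = -2.988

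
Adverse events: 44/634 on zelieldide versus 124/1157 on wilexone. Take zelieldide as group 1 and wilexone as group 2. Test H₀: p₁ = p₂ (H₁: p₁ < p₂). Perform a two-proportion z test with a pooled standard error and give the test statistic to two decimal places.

p̂₁ = 44/634 = 0.0694, p̂₂ = 124/1157 = 0.1072.
Pooled p̂ = (44+124)/(634+1157) = 168/1791 = 0.0938.
SE = √(p̂(1−p̂)(1/n₁+1/n₂)) = √(0.0938·0.9062·0.00244159) = √(0.000207544) = 0.0144.
z = (0.0694 − 0.1072)/0.0144 = -0.0378/0.0144 = -2.62.
p-value = P(Z < -2.622) ≈ 0.0044.

z = -2.62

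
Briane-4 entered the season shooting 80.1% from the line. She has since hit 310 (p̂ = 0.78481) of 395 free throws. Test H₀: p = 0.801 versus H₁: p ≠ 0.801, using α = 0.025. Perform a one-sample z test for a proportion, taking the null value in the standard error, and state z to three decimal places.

z = -0.806

p̂ = 310/395 = 0.78481.
Under H₀, SE = √(0.801·0.199/395) = √(0.000403542) = 0.02009.
z = (0.78481 − 0.801)/0.02009 = -0.01619/0.02009 = -0.806.
p-value = 2·P(Z > 0.806) ≈ 0.4203, so at α = 0.025 we fail to reject H₀.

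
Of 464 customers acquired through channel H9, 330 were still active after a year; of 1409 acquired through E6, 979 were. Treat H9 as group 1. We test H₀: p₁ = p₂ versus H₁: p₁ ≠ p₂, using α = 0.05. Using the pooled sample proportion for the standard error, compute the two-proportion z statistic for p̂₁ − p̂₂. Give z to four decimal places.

p̂₁ = 330/464 = 0.711207, p̂₂ = 979/1409 = 0.694819.
Pooled p̂ = (330+979)/(464+1409) = 1309/1873 = 0.698879.
SE = √(p̂(1−p̂)(1/n₁+1/n₂)) = √(0.698879·0.301121·0.0028649) = √(0.000602909) = 0.024554.
z = (0.711207 − 0.694819)/0.024554 = 0.016388/0.024554 = 0.6674.
p-value = 2·P(Z > 0.667) ≈ 0.5045; since p > α = 0.05, fail to reject H₀.

z = 0.6674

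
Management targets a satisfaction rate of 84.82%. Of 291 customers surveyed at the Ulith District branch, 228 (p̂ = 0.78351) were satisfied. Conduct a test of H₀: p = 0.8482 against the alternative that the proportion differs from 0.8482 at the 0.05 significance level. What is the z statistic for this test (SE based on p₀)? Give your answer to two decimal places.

z = -3.08

p̂ = 228/291 = 0.7835.
SE = √(p₀(1−p₀)/n) = √(0.12876/291) = 0.0210.
z = (0.7835 − 0.8482)/0.0210 = -0.0647/0.0210 = -3.08.
p-value = 2·P(Z > 3.076) ≈ 0.0021; since p < α = 0.05, reject H₀.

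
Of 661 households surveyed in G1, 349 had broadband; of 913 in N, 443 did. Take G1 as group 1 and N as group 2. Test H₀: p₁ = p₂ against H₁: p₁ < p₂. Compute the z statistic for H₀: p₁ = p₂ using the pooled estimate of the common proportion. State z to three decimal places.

z = 1.675

p̂₁ = 349/661 ≈ 0.527988, p̂₂ = 443/913 ≈ 0.485214.
Pooled p̂ = (349+443)/(661+913) = 792/1574 = 0.503177.
SE = √(0.24999 × 0.00260815) = 0.025535.
z = (0.527988 − 0.485214)/0.025535 = 0.042774/0.025535 = 1.675.
p-value = P(Z < 1.675) ≈ 0.9530.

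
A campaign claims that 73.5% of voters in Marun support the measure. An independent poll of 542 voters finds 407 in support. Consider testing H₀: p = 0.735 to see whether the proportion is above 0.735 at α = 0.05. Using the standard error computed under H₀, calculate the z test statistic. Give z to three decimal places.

z = 0.840

p̂ = 407/542 = 0.75092.
Under H₀, SE = √(0.735·0.265/542) = √(0.000359363) = 0.01896.
z = (0.75092 − 0.735)/0.01896 = 0.01592/0.01896 = 0.840.
p-value = P(Z > 0.840) ≈ 0.2005, so at α = 0.05 we fail to reject H₀.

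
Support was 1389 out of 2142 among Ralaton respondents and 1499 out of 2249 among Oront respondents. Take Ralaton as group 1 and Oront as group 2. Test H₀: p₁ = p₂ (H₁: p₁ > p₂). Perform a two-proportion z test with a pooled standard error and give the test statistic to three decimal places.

z = -1.261

p̂₁ = 1389/2142 ≈ 0.64846, p̂₂ = 1499/2249 ≈ 0.66652.
Pooled p̂ = (1389+1499)/(2142+2249) = 2888/4391 = 0.65771.
SE = √(p̂(1−p̂)(1/n₁+1/n₂)) = √(0.65771·0.34229·0.000911495) = √(0.000205203) = 0.01432.
z = (0.64846 − 0.66652)/0.01432 = -0.01806/0.01432 = -1.261.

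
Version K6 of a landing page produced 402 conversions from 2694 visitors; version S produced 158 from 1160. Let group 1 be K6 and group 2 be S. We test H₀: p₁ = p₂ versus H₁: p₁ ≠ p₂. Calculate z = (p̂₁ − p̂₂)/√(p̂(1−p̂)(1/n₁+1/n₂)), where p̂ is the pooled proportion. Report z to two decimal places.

z = 1.05

p̂₁ = 402/2694 ≈ 0.1492, p̂₂ = 158/1160 ≈ 0.1362.
Pooled p̂ = (402+158)/(2694+1160) = 560/3854 = 0.1453.
SE = √(0.12419 × 0.00123326) = 0.0124.
z = (0.1492 − 0.1362)/0.0124 = 0.0130/0.0124 = 1.05.
p-value = 2·P(Z > 1.052) ≈ 0.2930.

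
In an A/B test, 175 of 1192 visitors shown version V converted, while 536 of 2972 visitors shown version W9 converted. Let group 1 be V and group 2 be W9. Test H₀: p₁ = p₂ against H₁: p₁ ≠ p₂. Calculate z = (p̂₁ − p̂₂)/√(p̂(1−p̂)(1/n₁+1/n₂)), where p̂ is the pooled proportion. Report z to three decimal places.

p̂₁ = 175/1192 = 0.14681, p̂₂ = 536/2972 = 0.18035.
Pooled p̂ = (175+536)/(1192+2972) = 711/4164 = 0.17075.
SE = √(0.141594 × 0.0011754) = 0.01290.
z = (0.14681 − 0.18035)/0.01290 = -0.03354/0.01290 = -2.600.

z = -2.600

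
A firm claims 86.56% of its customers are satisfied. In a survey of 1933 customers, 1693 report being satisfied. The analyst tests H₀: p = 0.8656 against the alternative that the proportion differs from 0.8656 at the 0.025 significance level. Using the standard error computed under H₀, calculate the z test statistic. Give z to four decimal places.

z = 1.3200

p̂ = 1693/1933 = 0.8758407.
Standard error under H₀: √(0.8656×0.1344/1933) = 0.0077579.
z = (0.8758407 − 0.8656)/0.0077579 = 0.0102407/0.0077579 = 1.3200.
Two-sided p-value ≈ 2·Φ(−1.320) = 0.1868. With α = 0.025, fail to reject H₀.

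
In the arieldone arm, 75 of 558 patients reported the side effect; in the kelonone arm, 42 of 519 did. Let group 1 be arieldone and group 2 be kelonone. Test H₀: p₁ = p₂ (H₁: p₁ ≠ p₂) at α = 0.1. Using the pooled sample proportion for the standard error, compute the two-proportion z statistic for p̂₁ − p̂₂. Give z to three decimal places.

z = 2.818

p̂₁ = 75/558 = 0.13441, p̂₂ = 42/519 = 0.08092.
Pooled p̂ = (75+42)/(558+519) = 117/1077 = 0.10864.
SE = √(0.0968335 × 0.0037189) = 0.01898.
z = (0.13441 − 0.08092)/0.01898 = 0.05349/0.01898 = 2.818.
p-value = 2·P(Z > 2.818) ≈ 0.0048. With α = 0.1, reject H₀.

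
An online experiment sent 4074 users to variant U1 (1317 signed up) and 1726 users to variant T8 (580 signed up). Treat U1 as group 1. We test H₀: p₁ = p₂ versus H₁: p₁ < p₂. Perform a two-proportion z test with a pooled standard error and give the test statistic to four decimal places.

p̂₁ = 1317/4074 ≈ 0.3232695, p̂₂ = 580/1726 ≈ 0.3360371.
Pooled p̂ = (1317+580)/(4074+1726) = 1897/5800 = 0.3270690.
SE = √(p̂(1−p̂)(1/n₁+1/n₂)) = √(0.3270690·0.6729310·0.000824833) = √(0.000181542) = 0.0134737.
z = (0.3232695 − 0.3360371)/0.0134737 = -0.0127676/0.0134737 = -0.9476.
p-value = P(Z < -0.948) ≈ 0.1717.

z = -0.9476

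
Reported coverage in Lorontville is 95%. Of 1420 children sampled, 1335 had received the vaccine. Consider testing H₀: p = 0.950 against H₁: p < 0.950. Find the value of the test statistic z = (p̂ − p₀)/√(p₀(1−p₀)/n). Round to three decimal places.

p̂ = 1335/1420 = 0.940141.
Standard error under H₀: √(0.95×0.05/1420) = 0.005784.
z = (0.940141 − 0.95)/0.005784 = -0.009859/0.005784 = -1.705.
p-value = P(Z < -1.705) ≈ 0.0441.

z = -1.705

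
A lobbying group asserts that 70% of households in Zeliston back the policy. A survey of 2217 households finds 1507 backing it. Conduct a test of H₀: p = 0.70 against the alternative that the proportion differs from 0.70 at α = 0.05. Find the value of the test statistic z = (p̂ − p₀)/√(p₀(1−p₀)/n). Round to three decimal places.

p̂ = 1507/2217 = 0.67975.
Under H₀, SE = √(0.7·0.3/2217) = √(9.47226e-05) = 0.00973.
z = (0.67975 − 0.7)/0.00973 = -0.02025/0.00973 = -2.081.
p-value = 2·P(Z > 2.081) ≈ 0.0374, so at α = 0.05 we reject H₀.

z = -2.081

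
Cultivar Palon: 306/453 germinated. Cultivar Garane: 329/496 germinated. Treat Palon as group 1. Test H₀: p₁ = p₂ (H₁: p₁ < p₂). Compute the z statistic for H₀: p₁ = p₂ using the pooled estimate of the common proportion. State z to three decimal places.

p̂₁ = 306/453 ≈ 0.67550, p̂₂ = 329/496 ≈ 0.66331.
Pooled p̂ = (306+329)/(453+496) = 635/949 = 0.66913.
SE = √(p̂(1−p̂)(1/n₁+1/n₂)) = √(0.66913·0.33087·0.00422363) = √(0.000935098) = 0.03058.
z = (0.67550 − 0.66331)/0.03058 = 0.01219/0.03058 = 0.399.

z = 0.399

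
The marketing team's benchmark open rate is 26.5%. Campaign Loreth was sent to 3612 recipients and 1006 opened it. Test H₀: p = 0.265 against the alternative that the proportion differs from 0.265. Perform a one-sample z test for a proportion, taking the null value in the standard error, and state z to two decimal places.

p̂ = 1006/3612 ≈ 0.27852.
SE = √(p₀(1−p₀)/n) = √(0.19478/3612) = 0.00734.
z = (0.27852 − 0.265)/0.00734 = 0.01352/0.00734 = 1.84.

z = 1.84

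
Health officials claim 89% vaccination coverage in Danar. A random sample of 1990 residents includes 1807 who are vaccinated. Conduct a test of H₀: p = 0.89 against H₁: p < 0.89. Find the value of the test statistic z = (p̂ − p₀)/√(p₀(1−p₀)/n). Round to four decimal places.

z = 2.5720

p̂ = 1807/1990 ≈ 0.908040.
Under H₀, SE = √(0.89·0.11/1990) = √(4.9196e-05) = 0.007014.
z = (0.908040 − 0.89)/0.007014 = 0.018040/0.007014 = 2.5720.
p-value = P(Z < 2.572) ≈ 0.9949.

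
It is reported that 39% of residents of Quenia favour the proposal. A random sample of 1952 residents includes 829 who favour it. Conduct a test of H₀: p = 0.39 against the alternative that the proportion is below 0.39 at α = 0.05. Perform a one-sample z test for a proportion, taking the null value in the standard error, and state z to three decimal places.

z = 3.143

p̂ = 829/1952 = 0.4246926.
SE = √(p₀(1−p₀)/n) = √(0.2379/1952) = 0.0110397.
z = (0.4246926 − 0.39)/0.0110397 = 0.0346926/0.0110397 = 3.143.
p-value = P(Z < 3.143) ≈ 0.9992; since p > α = 0.05, fail to reject H₀.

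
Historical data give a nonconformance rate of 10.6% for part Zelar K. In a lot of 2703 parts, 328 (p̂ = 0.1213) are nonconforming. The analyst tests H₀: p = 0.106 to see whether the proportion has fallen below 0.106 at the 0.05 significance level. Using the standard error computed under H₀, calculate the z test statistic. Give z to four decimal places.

z = 2.5919

p̂ = 328/2703 ≈ 0.1213467.
SE = √(p₀(1−p₀)/n) = √(0.094764/2703) = 0.0059210.
z = (0.1213467 − 0.106)/0.0059210 = 0.0153467/0.0059210 = 2.5919.
p-value = P(Z < 2.592) ≈ 0.9952, so at α = 0.05 we fail to reject H₀.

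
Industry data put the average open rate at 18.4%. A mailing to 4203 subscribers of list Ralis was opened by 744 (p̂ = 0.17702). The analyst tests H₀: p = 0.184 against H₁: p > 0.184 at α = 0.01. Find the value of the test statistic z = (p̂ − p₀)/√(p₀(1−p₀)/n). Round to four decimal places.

p̂ = 744/4203 ≈ 0.1770164.
Standard error under H₀: √(0.184×0.816/4203) = 0.0059769.
z = (0.1770164 − 0.184)/0.0059769 = -0.0069836/0.0059769 = -1.1684.
p-value = P(Z > -1.168) ≈ 0.8787, so at α = 0.01 we fail to reject H₀.

z = -1.1684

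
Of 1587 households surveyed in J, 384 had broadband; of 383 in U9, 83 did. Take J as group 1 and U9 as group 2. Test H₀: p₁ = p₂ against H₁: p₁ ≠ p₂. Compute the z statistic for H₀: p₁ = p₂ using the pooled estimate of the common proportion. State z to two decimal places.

z = 1.04

p̂₁ = 384/1587 = 0.24197, p̂₂ = 83/383 = 0.21671.
Pooled p̂ = (384+83)/(1587+383) = 467/1970 = 0.23706.
SE = √(0.18086 × 0.00324109) = 0.02421.
z = (0.24197 − 0.21671)/0.02421 = 0.02526/0.02421 = 1.04.
Two-sided p-value ≈ 2·Φ(−1.043) = 0.2969.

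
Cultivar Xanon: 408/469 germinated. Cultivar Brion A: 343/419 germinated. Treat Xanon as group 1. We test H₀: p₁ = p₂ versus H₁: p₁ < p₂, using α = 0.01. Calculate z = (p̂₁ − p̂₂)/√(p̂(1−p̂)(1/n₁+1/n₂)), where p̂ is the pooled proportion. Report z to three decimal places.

p̂₁ = 408/469 ≈ 0.86994, p̂₂ = 343/419 ≈ 0.81862.
Pooled p̂ = (408+343)/(469+419) = 751/888 = 0.84572.
SE = √(p̂(1−p̂)(1/n₁+1/n₂)) = √(0.84572·0.15428·0.00451883) = √(0.000589604) = 0.02428.
z = (0.86994 − 0.81862)/0.02428 = 0.05132/0.02428 = 2.114.
p-value = P(Z < 2.114) ≈ 0.9827; since p > α = 0.01, fail to reject H₀.

z = 2.114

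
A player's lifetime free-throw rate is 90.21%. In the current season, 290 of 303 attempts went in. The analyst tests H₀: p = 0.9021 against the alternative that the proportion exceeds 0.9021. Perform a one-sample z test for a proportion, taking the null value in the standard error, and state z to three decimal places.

p̂ = 290/303 = 0.957096.
Standard error under H₀: √(0.9021×0.0979/303) = 0.017073.
z = (0.957096 − 0.9021)/0.017073 = 0.054996/0.017073 = 3.221.

z = 3.221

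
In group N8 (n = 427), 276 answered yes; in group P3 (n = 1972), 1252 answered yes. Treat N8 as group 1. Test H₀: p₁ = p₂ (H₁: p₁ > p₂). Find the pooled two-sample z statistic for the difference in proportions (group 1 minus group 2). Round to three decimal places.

z = 0.447

p̂₁ = 276/427 = 0.64637, p̂₂ = 1252/1972 = 0.63489.
Pooled p̂ = (276+1252)/(427+1972) = 1528/2399 = 0.63693.
SE = √(p̂(1−p̂)(1/n₁+1/n₂)) = √(0.63693·0.36307·0.00284902) = √(0.000658835) = 0.02567.
z = (0.64637 − 0.63489)/0.02567 = 0.01148/0.02567 = 0.447.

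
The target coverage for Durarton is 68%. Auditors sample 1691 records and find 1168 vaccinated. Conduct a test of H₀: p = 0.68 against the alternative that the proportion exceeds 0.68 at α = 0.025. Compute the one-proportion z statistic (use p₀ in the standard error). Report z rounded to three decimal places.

z = 0.945

p̂ = 1168/1691 = 0.69072.
Under H₀, SE = √(0.68·0.32/1691) = √(0.000128681) = 0.01134.
z = (0.69072 − 0.68)/0.01134 = 0.01072/0.01134 = 0.945.
p-value = P(Z > 0.945) ≈ 0.1724, so at α = 0.025 we fail to reject H₀.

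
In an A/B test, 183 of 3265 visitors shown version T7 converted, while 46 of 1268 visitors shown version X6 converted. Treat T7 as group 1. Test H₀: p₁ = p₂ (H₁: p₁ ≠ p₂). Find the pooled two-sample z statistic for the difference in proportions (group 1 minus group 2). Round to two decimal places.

p̂₁ = 183/3265 ≈ 0.05605, p̂₂ = 46/1268 ≈ 0.03628.
Pooled p̂ = (183+46)/(3265+1268) = 229/4533 = 0.05052.
SE = √(0.0479663 × 0.00109492) = 0.00725.
z = (0.05605 − 0.03628)/0.00725 = 0.01977/0.00725 = 2.73.

z = 2.73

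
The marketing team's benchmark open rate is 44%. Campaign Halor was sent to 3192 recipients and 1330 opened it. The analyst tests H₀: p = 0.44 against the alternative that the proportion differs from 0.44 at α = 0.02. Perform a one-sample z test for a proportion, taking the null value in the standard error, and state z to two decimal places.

z = -2.66

p̂ = 1330/3192 = 0.416667.
Standard error under H₀: √(0.44×0.56/3192) = 0.008786.
z = (0.416667 − 0.44)/0.008786 = -0.023333/0.008786 = -2.66.
p-value = 2·P(Z > 2.656) ≈ 0.0079, so at α = 0.02 we reject H₀.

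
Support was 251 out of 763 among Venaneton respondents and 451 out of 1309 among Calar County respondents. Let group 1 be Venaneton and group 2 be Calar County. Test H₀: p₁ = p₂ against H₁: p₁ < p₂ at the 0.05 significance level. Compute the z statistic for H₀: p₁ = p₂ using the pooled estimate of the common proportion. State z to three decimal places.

z = -0.722

p̂₁ = 251/763 = 0.328965, p̂₂ = 451/1309 = 0.344538.
Pooled p̂ = (251+451)/(763+1309) = 702/2072 = 0.338803.
SE = √(0.224016 × 0.00207456) = 0.021558.
z = (0.328965 − 0.344538)/0.021558 = -0.015573/0.021558 = -0.722.
p-value = P(Z < -0.722) ≈ 0.2350, so at α = 0.05 we fail to reject H₀.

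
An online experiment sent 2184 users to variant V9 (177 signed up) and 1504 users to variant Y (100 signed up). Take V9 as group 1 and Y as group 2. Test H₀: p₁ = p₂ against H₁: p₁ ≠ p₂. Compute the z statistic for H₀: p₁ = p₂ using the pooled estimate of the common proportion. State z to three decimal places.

p̂₁ = 177/2184 ≈ 0.08104, p̂₂ = 100/1504 ≈ 0.06649.
Pooled p̂ = (177+100)/(2184+1504) = 277/3688 = 0.07511.
SE = √(p̂(1−p̂)(1/n₁+1/n₂)) = √(0.07511·0.92489·0.00112277) = √(7.79956e-05) = 0.00883.
z = (0.08104 − 0.06649)/0.00883 = 0.01455/0.00883 = 1.648.

z = 1.648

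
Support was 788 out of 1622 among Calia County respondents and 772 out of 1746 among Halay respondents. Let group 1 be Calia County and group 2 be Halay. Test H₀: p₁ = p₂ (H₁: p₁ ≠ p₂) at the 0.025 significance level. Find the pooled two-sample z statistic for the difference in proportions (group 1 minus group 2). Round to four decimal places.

p̂₁ = 788/1622 = 0.4858200, p̂₂ = 772/1746 = 0.4421535.
Pooled p̂ = (788+772)/(1622+1746) = 1560/3368 = 0.4631829.
SE = √(p̂(1−p̂)(1/n₁+1/n₂)) = √(0.4631829·0.5368171·0.00118926) = √(0.000295703) = 0.0171960.
z = (0.4858200 − 0.4421535)/0.0171960 = 0.0436665/0.0171960 = 2.5393.
p-value = 2·P(Z > 2.539) ≈ 0.0111; since p < α = 0.025, reject H₀.

z = 2.5393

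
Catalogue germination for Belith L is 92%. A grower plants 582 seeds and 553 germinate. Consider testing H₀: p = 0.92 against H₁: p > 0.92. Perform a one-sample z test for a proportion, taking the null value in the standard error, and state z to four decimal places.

z = 2.6830

p̂ = 553/582 ≈ 0.9501718.
Under H₀, SE = √(0.92·0.08/582) = √(0.00012646) = 0.0112455.
z = (0.9501718 − 0.92)/0.0112455 = 0.0301718/0.0112455 = 2.6830.
p-value = P(Z > 2.683) ≈ 0.0036.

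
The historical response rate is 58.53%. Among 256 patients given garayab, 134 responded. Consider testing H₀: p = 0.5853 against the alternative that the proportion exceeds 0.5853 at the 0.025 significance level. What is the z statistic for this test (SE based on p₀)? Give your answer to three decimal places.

p̂ = 134/256 ≈ 0.52344.
SE = √(p₀(1−p₀)/n) = √(0.24272/256) = 0.03079.
z = (0.52344 − 0.5853)/0.03079 = -0.06186/0.03079 = -2.009.
p-value = P(Z > -2.009) ≈ 0.9777; since p > α = 0.025, fail to reject H₀.

z = -2.009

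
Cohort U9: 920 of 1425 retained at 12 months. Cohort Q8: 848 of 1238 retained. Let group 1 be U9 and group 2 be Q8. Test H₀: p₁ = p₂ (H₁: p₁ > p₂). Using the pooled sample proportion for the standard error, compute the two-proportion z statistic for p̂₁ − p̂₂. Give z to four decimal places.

p̂₁ = 920/1425 ≈ 0.645614, p̂₂ = 848/1238 ≈ 0.684976.
Pooled p̂ = (920+848)/(1425+1238) = 1768/2663 = 0.663913.
SE = √(p̂(1−p̂)(1/n₁+1/n₂)) = √(0.663913·0.336087·0.00150951) = √(0.000336821) = 0.018353.
z = (0.645614 − 0.684976)/0.018353 = -0.039362/0.018353 = -2.1447.
p-value = P(Z > -2.145) ≈ 0.9840.

z = -2.1447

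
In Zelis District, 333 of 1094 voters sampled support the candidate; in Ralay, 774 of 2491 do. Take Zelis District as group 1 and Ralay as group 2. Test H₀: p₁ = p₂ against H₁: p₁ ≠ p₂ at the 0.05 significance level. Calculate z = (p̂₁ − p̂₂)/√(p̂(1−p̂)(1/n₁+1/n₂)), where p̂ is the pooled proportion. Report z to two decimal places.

z = -0.38

p̂₁ = 333/1094 = 0.3044, p̂₂ = 774/2491 = 0.3107.
Pooled p̂ = (333+774)/(1094+2491) = 1107/3585 = 0.3088.
SE = √(p̂(1−p̂)(1/n₁+1/n₂)) = √(0.3088·0.6912·0.00131552) = √(0.000280782) = 0.0168.
z = (0.3044 − 0.3107)/0.0168 = -0.0063/0.0168 = -0.38.
Two-sided p-value ≈ 2·Φ(−0.378) = 0.7056; since p > α = 0.05, fail to reject H₀.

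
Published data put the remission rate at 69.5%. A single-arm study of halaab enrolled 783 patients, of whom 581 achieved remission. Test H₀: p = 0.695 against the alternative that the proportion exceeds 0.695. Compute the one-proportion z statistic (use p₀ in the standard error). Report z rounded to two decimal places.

z = 2.86

p̂ = 581/783 ≈ 0.74202.
Standard error under H₀: √(0.695×0.305/783) = 0.01645.
z = (0.74202 − 0.695)/0.01645 = 0.04702/0.01645 = 2.86.
p-value = P(Z > 2.858) ≈ 0.0021.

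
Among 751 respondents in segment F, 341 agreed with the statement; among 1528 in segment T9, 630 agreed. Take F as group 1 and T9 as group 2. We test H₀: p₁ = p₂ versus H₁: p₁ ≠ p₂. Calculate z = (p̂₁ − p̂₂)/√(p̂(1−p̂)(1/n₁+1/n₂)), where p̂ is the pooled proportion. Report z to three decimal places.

p̂₁ = 341/751 ≈ 0.45406, p̂₂ = 630/1528 ≈ 0.41230.
Pooled p̂ = (341+630)/(751+1528) = 971/2279 = 0.42606.
SE = √(p̂(1−p̂)(1/n₁+1/n₂)) = √(0.42606·0.57394·0.00198601) = √(0.000485645) = 0.02204.
z = (0.45406 − 0.41230)/0.02204 = 0.04176/0.02204 = 1.895.
Two-sided p-value ≈ 2·Φ(−1.895) = 0.0581.

z = 1.895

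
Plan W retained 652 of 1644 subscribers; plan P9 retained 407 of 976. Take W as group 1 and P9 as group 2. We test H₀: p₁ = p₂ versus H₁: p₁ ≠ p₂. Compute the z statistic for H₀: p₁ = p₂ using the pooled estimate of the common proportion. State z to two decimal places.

z = -1.03

p̂₁ = 652/1644 = 0.3966, p̂₂ = 407/976 = 0.4170.
Pooled p̂ = (652+407)/(1644+976) = 1059/2620 = 0.4042.
SE = √(p̂(1−p̂)(1/n₁+1/n₂)) = √(0.4042·0.5958·0.00163286) = √(0.000393229) = 0.0198.
z = (0.3966 − 0.4170)/0.0198 = -0.0204/0.0198 = -1.03.
Two-sided p-value ≈ 2·Φ(−1.029) = 0.3033.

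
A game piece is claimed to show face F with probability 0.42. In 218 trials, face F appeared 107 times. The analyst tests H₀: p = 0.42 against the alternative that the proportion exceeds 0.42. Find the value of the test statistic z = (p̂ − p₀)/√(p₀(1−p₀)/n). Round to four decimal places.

z = 2.1188

p̂ = 107/218 ≈ 0.490826.
Standard error under H₀: √(0.42×0.58/218) = 0.033428.
z = (0.490826 − 0.42)/0.033428 = 0.070826/0.033428 = 2.1188.
p-value = P(Z > 2.119) ≈ 0.0171.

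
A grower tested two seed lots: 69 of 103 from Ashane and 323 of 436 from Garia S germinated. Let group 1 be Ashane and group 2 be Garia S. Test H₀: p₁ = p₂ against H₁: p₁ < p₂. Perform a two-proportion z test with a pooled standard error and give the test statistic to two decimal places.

z = -1.45

p̂₁ = 69/103 ≈ 0.6699, p̂₂ = 323/436 ≈ 0.7408.
Pooled p̂ = (69+323)/(103+436) = 392/539 = 0.7273.
SE = √(p̂(1−p̂)(1/n₁+1/n₂)) = √(0.7273·0.2727·0.0120023) = √(0.00238062) = 0.0488.
z = (0.6699 − 0.7408)/0.0488 = -0.0709/0.0488 = -1.45.
p-value = P(Z < -1.454) ≈ 0.0730.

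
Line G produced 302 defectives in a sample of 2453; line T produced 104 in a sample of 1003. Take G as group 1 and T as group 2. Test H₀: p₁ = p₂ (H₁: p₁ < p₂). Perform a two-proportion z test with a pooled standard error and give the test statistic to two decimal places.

p̂₁ = 302/2453 = 0.12311, p̂₂ = 104/1003 = 0.10369.
Pooled p̂ = (302+104)/(2453+1003) = 406/3456 = 0.11748.
SE = √(0.103676 × 0.00140467) = 0.01207.
z = (0.12311 − 0.10369)/0.01207 = 0.01942/0.01207 = 1.61.
p-value = P(Z < 1.610) ≈ 0.9463.

z = 1.61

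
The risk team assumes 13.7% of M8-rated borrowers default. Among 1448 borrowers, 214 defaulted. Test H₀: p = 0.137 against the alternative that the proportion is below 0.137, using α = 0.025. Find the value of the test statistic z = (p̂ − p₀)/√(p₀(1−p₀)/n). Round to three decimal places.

p̂ = 214/1448 = 0.14779.
Standard error under H₀: √(0.137×0.863/1448) = 0.00904.
z = (0.14779 − 0.137)/0.00904 = 0.01079/0.00904 = 1.194.
p-value = P(Z < 1.194) ≈ 0.8838. With α = 0.025, fail to reject H₀.

z = 1.194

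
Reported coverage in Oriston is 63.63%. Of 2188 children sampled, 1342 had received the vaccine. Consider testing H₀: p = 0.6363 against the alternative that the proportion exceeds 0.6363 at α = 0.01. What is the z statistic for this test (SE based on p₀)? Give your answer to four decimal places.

z = -2.2320

p̂ = 1342/2188 ≈ 0.613346.
SE = √(p₀(1−p₀)/n) = √(0.23142/2188) = 0.010284.
z = (0.613346 − 0.6363)/0.010284 = -0.022954/0.010284 = -2.2320.
p-value = P(Z > -2.232) ≈ 0.9872, so at α = 0.01 we fail to reject H₀.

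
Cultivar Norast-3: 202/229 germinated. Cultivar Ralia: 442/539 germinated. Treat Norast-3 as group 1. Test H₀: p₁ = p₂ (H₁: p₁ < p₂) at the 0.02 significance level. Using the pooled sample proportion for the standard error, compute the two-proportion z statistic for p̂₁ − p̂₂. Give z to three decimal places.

z = 2.138

p̂₁ = 202/229 = 0.882096, p̂₂ = 442/539 = 0.820037.
Pooled p̂ = (202+442)/(229+539) = 644/768 = 0.838542.
SE = √(0.13539 × 0.0062221) = 0.029024.
z = (0.882096 − 0.820037)/0.029024 = 0.062059/0.029024 = 2.138.
p-value = P(Z < 2.138) ≈ 0.9837, so at α = 0.02 we fail to reject H₀.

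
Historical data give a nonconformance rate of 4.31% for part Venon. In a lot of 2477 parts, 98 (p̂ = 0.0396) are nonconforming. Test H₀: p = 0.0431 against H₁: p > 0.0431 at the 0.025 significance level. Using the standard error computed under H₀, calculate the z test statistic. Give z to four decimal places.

p̂ = 98/2477 ≈ 0.0395640.
SE = √(p₀(1−p₀)/n) = √(0.041242/2477) = 0.0040805.
z = (0.0395640 − 0.0431)/0.0040805 = -0.0035360/0.0040805 = -0.8666.
p-value = P(Z > -0.867) ≈ 0.8069; since p > α = 0.025, fail to reject H₀.

z = -0.8666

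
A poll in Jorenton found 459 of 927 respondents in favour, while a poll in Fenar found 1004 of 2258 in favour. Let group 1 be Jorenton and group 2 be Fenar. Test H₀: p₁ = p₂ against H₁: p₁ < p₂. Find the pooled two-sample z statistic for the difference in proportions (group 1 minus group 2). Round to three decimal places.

p̂₁ = 459/927 ≈ 0.49515, p̂₂ = 1004/2258 ≈ 0.44464.
Pooled p̂ = (459+1004)/(927+2258) = 1463/3185 = 0.45934.
SE = √(0.248347 × 0.00152162) = 0.01944.
z = (0.49515 − 0.44464)/0.01944 = 0.05051/0.01944 = 2.598.
p-value = P(Z < 2.598) ≈ 0.9953.

z = 2.598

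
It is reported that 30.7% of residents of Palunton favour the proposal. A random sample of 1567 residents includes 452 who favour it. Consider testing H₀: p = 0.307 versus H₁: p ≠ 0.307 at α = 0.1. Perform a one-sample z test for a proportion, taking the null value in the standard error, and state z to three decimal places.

z = -1.592

p̂ = 452/1567 = 0.28845.
Standard error under H₀: √(0.307×0.693/1567) = 0.01165.
z = (0.28845 − 0.307)/0.01165 = -0.01855/0.01165 = -1.592.
p-value = 2·P(Z > 1.592) ≈ 0.1114. With α = 0.1, fail to reject H₀.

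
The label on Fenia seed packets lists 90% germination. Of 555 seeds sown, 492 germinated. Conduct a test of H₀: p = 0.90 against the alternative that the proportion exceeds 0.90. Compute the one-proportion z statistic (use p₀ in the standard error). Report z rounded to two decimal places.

p̂ = 492/555 ≈ 0.8865.
Standard error under H₀: √(0.9×0.1/555) = 0.0127.
z = (0.8865 − 0.9)/0.0127 = -0.0135/0.0127 = -1.06.

z = -1.06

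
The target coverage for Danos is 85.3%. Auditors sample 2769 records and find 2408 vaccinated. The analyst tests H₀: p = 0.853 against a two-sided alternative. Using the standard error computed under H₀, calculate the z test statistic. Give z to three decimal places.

p̂ = 2408/2769 = 0.86963.
Standard error under H₀: √(0.853×0.147/2769) = 0.00673.
z = (0.86963 − 0.853)/0.00673 = 0.01663/0.00673 = 2.471.
Two-sided p-value ≈ 2·Φ(−2.471) = 0.0135.

z = 2.471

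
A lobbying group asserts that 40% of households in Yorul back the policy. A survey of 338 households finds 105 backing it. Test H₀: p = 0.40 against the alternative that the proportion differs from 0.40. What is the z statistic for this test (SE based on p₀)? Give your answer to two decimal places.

z = -3.35

p̂ = 105/338 = 0.31065.
SE = √(p₀(1−p₀)/n) = √(0.24/338) = 0.02665.
z = (0.31065 − 0.4)/0.02665 = -0.08935/0.02665 = -3.35.
Two-sided p-value ≈ 2·Φ(−3.353) = 0.0008.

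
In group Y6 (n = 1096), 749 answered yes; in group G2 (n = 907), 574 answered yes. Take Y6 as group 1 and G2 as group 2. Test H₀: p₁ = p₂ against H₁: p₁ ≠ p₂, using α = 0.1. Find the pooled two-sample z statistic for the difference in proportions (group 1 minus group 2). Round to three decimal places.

p̂₁ = 749/1096 ≈ 0.683394, p̂₂ = 574/907 ≈ 0.632856.
Pooled p̂ = (749+574)/(1096+907) = 1323/2003 = 0.660509.
SE = √(0.224237 × 0.00201494) = 0.021256.
z = (0.683394 − 0.632856)/0.021256 = 0.050538/0.021256 = 2.378.
p-value = 2·P(Z > 2.378) ≈ 0.0174. With α = 0.1, reject H₀.

z = 2.378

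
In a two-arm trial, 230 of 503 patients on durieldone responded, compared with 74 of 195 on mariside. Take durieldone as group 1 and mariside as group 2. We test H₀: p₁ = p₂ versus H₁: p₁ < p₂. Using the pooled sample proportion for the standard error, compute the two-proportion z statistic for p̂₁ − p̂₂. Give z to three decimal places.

p̂₁ = 230/503 = 0.45726, p̂₂ = 74/195 = 0.37949.
Pooled p̂ = (230+74)/(503+195) = 304/698 = 0.43553.
SE = √(0.245844 × 0.00711628) = 0.04183.
z = (0.45726 − 0.37949)/0.04183 = 0.07777/0.04183 = 1.859.
p-value = P(Z < 1.859) ≈ 0.9685.

z = 1.859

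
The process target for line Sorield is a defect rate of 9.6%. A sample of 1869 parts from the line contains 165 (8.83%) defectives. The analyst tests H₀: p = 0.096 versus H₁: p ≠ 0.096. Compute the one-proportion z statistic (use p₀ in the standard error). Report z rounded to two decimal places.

p̂ = 165/1869 = 0.0883.
Standard error under H₀: √(0.096×0.904/1869) = 0.0068.
z = (0.0883 − 0.096)/0.0068 = -0.0077/0.0068 = -1.13.

z = -1.13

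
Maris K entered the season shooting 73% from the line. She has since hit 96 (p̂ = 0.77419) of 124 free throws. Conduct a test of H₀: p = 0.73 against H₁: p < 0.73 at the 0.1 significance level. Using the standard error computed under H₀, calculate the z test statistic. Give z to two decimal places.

p̂ = 96/124 ≈ 0.7742.
SE = √(p₀(1−p₀)/n) = √(0.1971/124) = 0.0399.
z = (0.7742 − 0.73)/0.0399 = 0.0442/0.0399 = 1.11.
p-value = P(Z < 1.108) ≈ 0.8662, so at α = 0.1 we fail to reject H₀.

z = 1.11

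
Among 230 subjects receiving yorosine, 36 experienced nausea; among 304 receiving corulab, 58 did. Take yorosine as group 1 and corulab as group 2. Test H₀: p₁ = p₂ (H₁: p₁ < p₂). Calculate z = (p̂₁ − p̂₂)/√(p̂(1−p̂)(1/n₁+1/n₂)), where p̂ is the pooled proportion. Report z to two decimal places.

p̂₁ = 36/230 ≈ 0.1565, p̂₂ = 58/304 ≈ 0.1908.
Pooled p̂ = (36+58)/(230+304) = 94/534 = 0.1760.
SE = √(p̂(1−p̂)(1/n₁+1/n₂)) = √(0.1760·0.8240·0.0076373) = √(0.00110774) = 0.0333.
z = (0.1565 − 0.1908)/0.0333 = -0.0343/0.0333 = -1.03.
p-value = P(Z < -1.030) ≈ 0.1516.

z = -1.03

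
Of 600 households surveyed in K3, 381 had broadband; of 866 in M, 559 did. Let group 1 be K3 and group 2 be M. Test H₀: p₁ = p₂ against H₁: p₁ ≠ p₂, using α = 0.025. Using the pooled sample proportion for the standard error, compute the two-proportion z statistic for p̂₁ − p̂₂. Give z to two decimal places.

p̂₁ = 381/600 ≈ 0.6350, p̂₂ = 559/866 ≈ 0.6455.
Pooled p̂ = (381+559)/(600+866) = 940/1466 = 0.6412.
SE = √(0.230062 × 0.0028214) = 0.0255.
z = (0.6350 − 0.6455)/0.0255 = -0.0105/0.0255 = -0.41.
p-value = 2·P(Z > 0.412) ≈ 0.6803, so at α = 0.025 we fail to reject H₀.

z = -0.41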